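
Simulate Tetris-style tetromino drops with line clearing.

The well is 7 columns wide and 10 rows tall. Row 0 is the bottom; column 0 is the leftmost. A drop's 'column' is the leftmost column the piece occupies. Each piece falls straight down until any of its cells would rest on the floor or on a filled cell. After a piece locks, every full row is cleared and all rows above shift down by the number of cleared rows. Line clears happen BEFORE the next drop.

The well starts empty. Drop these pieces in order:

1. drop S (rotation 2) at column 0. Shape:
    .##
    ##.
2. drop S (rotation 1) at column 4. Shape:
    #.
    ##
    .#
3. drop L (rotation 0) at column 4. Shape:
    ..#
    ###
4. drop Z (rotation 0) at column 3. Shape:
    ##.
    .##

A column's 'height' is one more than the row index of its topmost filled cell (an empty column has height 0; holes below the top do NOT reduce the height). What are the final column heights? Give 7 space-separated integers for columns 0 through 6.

Answer: 1 2 2 6 6 5 5

Derivation:
Drop 1: S rot2 at col 0 lands with bottom-row=0; cleared 0 line(s) (total 0); column heights now [1 2 2 0 0 0 0], max=2
Drop 2: S rot1 at col 4 lands with bottom-row=0; cleared 0 line(s) (total 0); column heights now [1 2 2 0 3 2 0], max=3
Drop 3: L rot0 at col 4 lands with bottom-row=3; cleared 0 line(s) (total 0); column heights now [1 2 2 0 4 4 5], max=5
Drop 4: Z rot0 at col 3 lands with bottom-row=4; cleared 0 line(s) (total 0); column heights now [1 2 2 6 6 5 5], max=6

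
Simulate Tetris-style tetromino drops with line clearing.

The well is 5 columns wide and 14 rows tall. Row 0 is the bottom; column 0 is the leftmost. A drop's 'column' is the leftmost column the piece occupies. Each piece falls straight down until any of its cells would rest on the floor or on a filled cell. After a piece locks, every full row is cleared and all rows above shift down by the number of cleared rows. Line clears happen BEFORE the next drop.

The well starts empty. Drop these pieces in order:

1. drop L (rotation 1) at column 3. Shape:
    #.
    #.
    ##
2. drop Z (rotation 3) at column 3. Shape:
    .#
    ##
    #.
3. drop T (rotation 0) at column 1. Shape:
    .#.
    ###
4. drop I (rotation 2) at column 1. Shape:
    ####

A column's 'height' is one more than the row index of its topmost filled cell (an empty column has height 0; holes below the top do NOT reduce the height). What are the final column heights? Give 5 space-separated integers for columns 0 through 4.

Answer: 0 8 8 8 8

Derivation:
Drop 1: L rot1 at col 3 lands with bottom-row=0; cleared 0 line(s) (total 0); column heights now [0 0 0 3 1], max=3
Drop 2: Z rot3 at col 3 lands with bottom-row=3; cleared 0 line(s) (total 0); column heights now [0 0 0 5 6], max=6
Drop 3: T rot0 at col 1 lands with bottom-row=5; cleared 0 line(s) (total 0); column heights now [0 6 7 6 6], max=7
Drop 4: I rot2 at col 1 lands with bottom-row=7; cleared 0 line(s) (total 0); column heights now [0 8 8 8 8], max=8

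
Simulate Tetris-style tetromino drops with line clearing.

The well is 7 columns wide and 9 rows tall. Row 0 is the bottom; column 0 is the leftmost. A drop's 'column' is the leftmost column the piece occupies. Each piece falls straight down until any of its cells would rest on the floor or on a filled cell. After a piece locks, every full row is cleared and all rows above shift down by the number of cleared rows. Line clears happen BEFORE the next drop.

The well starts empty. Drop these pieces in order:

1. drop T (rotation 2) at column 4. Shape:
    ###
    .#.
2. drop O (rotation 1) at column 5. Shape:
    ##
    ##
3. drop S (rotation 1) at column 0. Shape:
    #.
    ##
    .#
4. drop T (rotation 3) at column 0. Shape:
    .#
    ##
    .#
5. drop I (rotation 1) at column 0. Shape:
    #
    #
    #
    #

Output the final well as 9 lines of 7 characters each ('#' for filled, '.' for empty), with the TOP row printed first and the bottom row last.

Drop 1: T rot2 at col 4 lands with bottom-row=0; cleared 0 line(s) (total 0); column heights now [0 0 0 0 2 2 2], max=2
Drop 2: O rot1 at col 5 lands with bottom-row=2; cleared 0 line(s) (total 0); column heights now [0 0 0 0 2 4 4], max=4
Drop 3: S rot1 at col 0 lands with bottom-row=0; cleared 0 line(s) (total 0); column heights now [3 2 0 0 2 4 4], max=4
Drop 4: T rot3 at col 0 lands with bottom-row=2; cleared 0 line(s) (total 0); column heights now [4 5 0 0 2 4 4], max=5
Drop 5: I rot1 at col 0 lands with bottom-row=4; cleared 0 line(s) (total 0); column heights now [8 5 0 0 2 4 4], max=8

Answer: .......
#......
#......
#......
##.....
##...##
##...##
##..###
.#...#.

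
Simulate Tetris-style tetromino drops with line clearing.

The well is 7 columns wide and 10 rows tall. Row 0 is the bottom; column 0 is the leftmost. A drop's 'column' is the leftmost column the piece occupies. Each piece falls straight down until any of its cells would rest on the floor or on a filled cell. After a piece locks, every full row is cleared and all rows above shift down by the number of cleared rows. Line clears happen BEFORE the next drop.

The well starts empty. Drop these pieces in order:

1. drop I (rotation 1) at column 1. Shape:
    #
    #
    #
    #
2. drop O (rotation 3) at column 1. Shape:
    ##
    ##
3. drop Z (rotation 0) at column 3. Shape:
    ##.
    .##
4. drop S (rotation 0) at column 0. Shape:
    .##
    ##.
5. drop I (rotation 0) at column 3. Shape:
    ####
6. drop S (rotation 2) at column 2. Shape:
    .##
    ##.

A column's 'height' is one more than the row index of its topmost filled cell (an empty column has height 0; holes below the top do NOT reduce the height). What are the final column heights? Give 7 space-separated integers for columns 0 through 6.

Drop 1: I rot1 at col 1 lands with bottom-row=0; cleared 0 line(s) (total 0); column heights now [0 4 0 0 0 0 0], max=4
Drop 2: O rot3 at col 1 lands with bottom-row=4; cleared 0 line(s) (total 0); column heights now [0 6 6 0 0 0 0], max=6
Drop 3: Z rot0 at col 3 lands with bottom-row=0; cleared 0 line(s) (total 0); column heights now [0 6 6 2 2 1 0], max=6
Drop 4: S rot0 at col 0 lands with bottom-row=6; cleared 0 line(s) (total 0); column heights now [7 8 8 2 2 1 0], max=8
Drop 5: I rot0 at col 3 lands with bottom-row=2; cleared 0 line(s) (total 0); column heights now [7 8 8 3 3 3 3], max=8
Drop 6: S rot2 at col 2 lands with bottom-row=8; cleared 0 line(s) (total 0); column heights now [7 8 9 10 10 3 3], max=10

Answer: 7 8 9 10 10 3 3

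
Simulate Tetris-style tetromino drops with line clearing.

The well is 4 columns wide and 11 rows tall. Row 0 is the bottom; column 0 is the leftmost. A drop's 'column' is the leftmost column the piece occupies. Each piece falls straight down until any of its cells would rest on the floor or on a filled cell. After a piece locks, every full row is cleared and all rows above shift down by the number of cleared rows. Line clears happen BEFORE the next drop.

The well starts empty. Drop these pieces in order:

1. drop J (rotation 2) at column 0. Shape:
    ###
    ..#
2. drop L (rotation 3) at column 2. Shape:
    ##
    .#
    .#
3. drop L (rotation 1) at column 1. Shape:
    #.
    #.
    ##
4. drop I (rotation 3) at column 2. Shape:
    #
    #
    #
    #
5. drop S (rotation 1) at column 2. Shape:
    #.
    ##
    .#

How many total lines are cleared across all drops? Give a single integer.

Drop 1: J rot2 at col 0 lands with bottom-row=0; cleared 0 line(s) (total 0); column heights now [2 2 2 0], max=2
Drop 2: L rot3 at col 2 lands with bottom-row=0; cleared 1 line(s) (total 1); column heights now [0 0 2 2], max=2
Drop 3: L rot1 at col 1 lands with bottom-row=2; cleared 0 line(s) (total 1); column heights now [0 5 3 2], max=5
Drop 4: I rot3 at col 2 lands with bottom-row=3; cleared 0 line(s) (total 1); column heights now [0 5 7 2], max=7
Drop 5: S rot1 at col 2 lands with bottom-row=6; cleared 0 line(s) (total 1); column heights now [0 5 9 8], max=9

Answer: 1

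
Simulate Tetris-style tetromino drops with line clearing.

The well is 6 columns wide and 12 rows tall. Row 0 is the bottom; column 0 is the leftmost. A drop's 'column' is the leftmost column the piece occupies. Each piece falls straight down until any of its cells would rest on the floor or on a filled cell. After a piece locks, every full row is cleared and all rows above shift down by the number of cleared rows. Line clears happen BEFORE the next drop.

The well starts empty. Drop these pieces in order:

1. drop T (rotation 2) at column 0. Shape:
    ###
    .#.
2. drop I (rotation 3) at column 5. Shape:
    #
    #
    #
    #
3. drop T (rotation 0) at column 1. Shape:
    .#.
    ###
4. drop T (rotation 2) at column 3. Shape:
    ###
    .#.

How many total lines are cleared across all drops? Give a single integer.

Drop 1: T rot2 at col 0 lands with bottom-row=0; cleared 0 line(s) (total 0); column heights now [2 2 2 0 0 0], max=2
Drop 2: I rot3 at col 5 lands with bottom-row=0; cleared 0 line(s) (total 0); column heights now [2 2 2 0 0 4], max=4
Drop 3: T rot0 at col 1 lands with bottom-row=2; cleared 0 line(s) (total 0); column heights now [2 3 4 3 0 4], max=4
Drop 4: T rot2 at col 3 lands with bottom-row=3; cleared 0 line(s) (total 0); column heights now [2 3 4 5 5 5], max=5

Answer: 0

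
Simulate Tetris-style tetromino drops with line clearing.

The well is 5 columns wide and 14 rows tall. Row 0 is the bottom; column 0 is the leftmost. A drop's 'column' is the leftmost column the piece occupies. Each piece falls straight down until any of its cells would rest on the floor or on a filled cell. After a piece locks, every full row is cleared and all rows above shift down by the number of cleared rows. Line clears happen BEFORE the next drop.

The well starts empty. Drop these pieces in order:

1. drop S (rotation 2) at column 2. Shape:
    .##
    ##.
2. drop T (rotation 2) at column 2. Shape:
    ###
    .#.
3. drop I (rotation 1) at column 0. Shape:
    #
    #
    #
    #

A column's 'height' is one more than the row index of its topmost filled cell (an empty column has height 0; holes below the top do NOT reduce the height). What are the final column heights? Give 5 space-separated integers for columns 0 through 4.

Drop 1: S rot2 at col 2 lands with bottom-row=0; cleared 0 line(s) (total 0); column heights now [0 0 1 2 2], max=2
Drop 2: T rot2 at col 2 lands with bottom-row=2; cleared 0 line(s) (total 0); column heights now [0 0 4 4 4], max=4
Drop 3: I rot1 at col 0 lands with bottom-row=0; cleared 0 line(s) (total 0); column heights now [4 0 4 4 4], max=4

Answer: 4 0 4 4 4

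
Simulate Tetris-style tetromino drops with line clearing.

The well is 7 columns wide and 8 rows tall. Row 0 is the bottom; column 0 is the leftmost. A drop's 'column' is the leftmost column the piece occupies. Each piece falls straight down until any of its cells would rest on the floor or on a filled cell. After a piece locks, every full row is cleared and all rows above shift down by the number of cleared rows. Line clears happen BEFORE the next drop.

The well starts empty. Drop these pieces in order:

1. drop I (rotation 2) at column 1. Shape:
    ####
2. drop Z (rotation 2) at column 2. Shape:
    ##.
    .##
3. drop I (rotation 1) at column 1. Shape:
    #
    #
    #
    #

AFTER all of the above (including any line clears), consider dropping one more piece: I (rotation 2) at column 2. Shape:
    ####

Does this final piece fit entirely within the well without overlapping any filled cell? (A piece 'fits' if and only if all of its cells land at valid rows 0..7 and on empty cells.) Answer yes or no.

Answer: yes

Derivation:
Drop 1: I rot2 at col 1 lands with bottom-row=0; cleared 0 line(s) (total 0); column heights now [0 1 1 1 1 0 0], max=1
Drop 2: Z rot2 at col 2 lands with bottom-row=1; cleared 0 line(s) (total 0); column heights now [0 1 3 3 2 0 0], max=3
Drop 3: I rot1 at col 1 lands with bottom-row=1; cleared 0 line(s) (total 0); column heights now [0 5 3 3 2 0 0], max=5
Test piece I rot2 at col 2 (width 4): heights before test = [0 5 3 3 2 0 0]; fits = True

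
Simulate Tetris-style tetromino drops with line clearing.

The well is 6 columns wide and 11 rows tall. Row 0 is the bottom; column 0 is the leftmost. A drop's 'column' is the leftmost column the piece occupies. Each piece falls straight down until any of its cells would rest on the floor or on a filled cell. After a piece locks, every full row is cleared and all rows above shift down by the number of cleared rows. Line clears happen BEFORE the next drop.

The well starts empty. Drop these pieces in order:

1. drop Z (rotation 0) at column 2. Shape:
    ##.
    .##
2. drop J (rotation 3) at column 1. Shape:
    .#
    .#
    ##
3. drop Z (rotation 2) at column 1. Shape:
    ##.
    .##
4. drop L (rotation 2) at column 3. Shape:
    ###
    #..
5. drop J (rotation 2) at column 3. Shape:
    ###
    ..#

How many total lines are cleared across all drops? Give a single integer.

Drop 1: Z rot0 at col 2 lands with bottom-row=0; cleared 0 line(s) (total 0); column heights now [0 0 2 2 1 0], max=2
Drop 2: J rot3 at col 1 lands with bottom-row=2; cleared 0 line(s) (total 0); column heights now [0 3 5 2 1 0], max=5
Drop 3: Z rot2 at col 1 lands with bottom-row=5; cleared 0 line(s) (total 0); column heights now [0 7 7 6 1 0], max=7
Drop 4: L rot2 at col 3 lands with bottom-row=6; cleared 0 line(s) (total 0); column heights now [0 7 7 8 8 8], max=8
Drop 5: J rot2 at col 3 lands with bottom-row=8; cleared 0 line(s) (total 0); column heights now [0 7 7 10 10 10], max=10

Answer: 0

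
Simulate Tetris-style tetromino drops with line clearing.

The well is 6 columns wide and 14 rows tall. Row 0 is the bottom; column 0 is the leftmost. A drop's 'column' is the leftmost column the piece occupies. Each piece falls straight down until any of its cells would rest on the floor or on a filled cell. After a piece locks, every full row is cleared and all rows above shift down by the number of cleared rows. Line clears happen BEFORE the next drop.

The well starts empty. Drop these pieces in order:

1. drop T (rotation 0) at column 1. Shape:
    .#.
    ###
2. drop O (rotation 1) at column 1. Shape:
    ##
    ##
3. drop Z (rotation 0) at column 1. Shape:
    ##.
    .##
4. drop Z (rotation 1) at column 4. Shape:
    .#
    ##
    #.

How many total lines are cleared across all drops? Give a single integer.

Drop 1: T rot0 at col 1 lands with bottom-row=0; cleared 0 line(s) (total 0); column heights now [0 1 2 1 0 0], max=2
Drop 2: O rot1 at col 1 lands with bottom-row=2; cleared 0 line(s) (total 0); column heights now [0 4 4 1 0 0], max=4
Drop 3: Z rot0 at col 1 lands with bottom-row=4; cleared 0 line(s) (total 0); column heights now [0 6 6 5 0 0], max=6
Drop 4: Z rot1 at col 4 lands with bottom-row=0; cleared 0 line(s) (total 0); column heights now [0 6 6 5 2 3], max=6

Answer: 0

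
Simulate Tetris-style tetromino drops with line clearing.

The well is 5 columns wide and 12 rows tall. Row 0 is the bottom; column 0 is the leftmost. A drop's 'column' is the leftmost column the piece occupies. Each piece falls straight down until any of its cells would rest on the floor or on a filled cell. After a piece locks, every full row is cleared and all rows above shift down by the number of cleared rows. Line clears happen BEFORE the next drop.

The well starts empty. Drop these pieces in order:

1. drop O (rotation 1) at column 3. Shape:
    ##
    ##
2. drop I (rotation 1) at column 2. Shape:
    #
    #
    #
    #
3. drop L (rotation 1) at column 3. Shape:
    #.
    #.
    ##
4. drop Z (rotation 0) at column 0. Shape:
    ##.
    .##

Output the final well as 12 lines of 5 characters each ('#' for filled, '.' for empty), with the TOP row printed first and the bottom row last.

Answer: .....
.....
.....
.....
.....
.....
##...
.###.
..##.
..###
..###
..###

Derivation:
Drop 1: O rot1 at col 3 lands with bottom-row=0; cleared 0 line(s) (total 0); column heights now [0 0 0 2 2], max=2
Drop 2: I rot1 at col 2 lands with bottom-row=0; cleared 0 line(s) (total 0); column heights now [0 0 4 2 2], max=4
Drop 3: L rot1 at col 3 lands with bottom-row=2; cleared 0 line(s) (total 0); column heights now [0 0 4 5 3], max=5
Drop 4: Z rot0 at col 0 lands with bottom-row=4; cleared 0 line(s) (total 0); column heights now [6 6 5 5 3], max=6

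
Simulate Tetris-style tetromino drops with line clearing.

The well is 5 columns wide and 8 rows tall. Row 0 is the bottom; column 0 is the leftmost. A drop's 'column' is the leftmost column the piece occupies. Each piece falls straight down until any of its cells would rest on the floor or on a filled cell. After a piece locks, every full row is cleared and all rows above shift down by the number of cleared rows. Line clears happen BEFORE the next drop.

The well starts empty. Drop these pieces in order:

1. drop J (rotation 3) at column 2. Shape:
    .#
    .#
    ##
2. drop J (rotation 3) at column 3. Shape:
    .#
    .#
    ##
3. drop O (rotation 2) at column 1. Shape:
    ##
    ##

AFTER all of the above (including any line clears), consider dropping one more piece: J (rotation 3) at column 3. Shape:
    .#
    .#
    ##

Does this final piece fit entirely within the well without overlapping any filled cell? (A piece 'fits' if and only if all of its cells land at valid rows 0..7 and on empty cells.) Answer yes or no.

Drop 1: J rot3 at col 2 lands with bottom-row=0; cleared 0 line(s) (total 0); column heights now [0 0 1 3 0], max=3
Drop 2: J rot3 at col 3 lands with bottom-row=3; cleared 0 line(s) (total 0); column heights now [0 0 1 4 6], max=6
Drop 3: O rot2 at col 1 lands with bottom-row=1; cleared 0 line(s) (total 0); column heights now [0 3 3 4 6], max=6
Test piece J rot3 at col 3 (width 2): heights before test = [0 3 3 4 6]; fits = False

Answer: no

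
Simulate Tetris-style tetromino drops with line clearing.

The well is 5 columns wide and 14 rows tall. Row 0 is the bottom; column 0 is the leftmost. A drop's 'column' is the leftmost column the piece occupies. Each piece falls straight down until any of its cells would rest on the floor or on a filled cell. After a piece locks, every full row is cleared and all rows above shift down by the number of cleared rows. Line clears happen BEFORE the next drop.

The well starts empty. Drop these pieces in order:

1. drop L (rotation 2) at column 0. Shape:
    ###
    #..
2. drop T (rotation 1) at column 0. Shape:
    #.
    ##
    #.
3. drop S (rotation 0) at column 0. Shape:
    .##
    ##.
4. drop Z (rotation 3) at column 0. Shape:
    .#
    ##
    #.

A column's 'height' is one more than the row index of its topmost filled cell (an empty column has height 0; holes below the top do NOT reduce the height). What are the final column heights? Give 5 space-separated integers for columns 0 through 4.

Answer: 8 9 7 0 0

Derivation:
Drop 1: L rot2 at col 0 lands with bottom-row=0; cleared 0 line(s) (total 0); column heights now [2 2 2 0 0], max=2
Drop 2: T rot1 at col 0 lands with bottom-row=2; cleared 0 line(s) (total 0); column heights now [5 4 2 0 0], max=5
Drop 3: S rot0 at col 0 lands with bottom-row=5; cleared 0 line(s) (total 0); column heights now [6 7 7 0 0], max=7
Drop 4: Z rot3 at col 0 lands with bottom-row=6; cleared 0 line(s) (total 0); column heights now [8 9 7 0 0], max=9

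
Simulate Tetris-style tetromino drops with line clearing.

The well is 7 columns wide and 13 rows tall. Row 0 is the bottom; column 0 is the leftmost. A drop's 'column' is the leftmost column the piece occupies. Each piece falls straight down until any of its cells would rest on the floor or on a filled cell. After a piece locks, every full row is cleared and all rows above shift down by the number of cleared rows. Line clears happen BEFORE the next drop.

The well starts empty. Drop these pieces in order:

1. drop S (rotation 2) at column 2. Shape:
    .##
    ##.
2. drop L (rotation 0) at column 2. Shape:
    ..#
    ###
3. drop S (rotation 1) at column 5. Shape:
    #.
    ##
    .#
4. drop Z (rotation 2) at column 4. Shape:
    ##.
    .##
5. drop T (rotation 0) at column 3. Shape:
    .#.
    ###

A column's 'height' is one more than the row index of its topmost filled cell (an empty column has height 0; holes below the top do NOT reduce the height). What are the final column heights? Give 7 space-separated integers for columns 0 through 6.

Answer: 0 0 3 6 7 6 4

Derivation:
Drop 1: S rot2 at col 2 lands with bottom-row=0; cleared 0 line(s) (total 0); column heights now [0 0 1 2 2 0 0], max=2
Drop 2: L rot0 at col 2 lands with bottom-row=2; cleared 0 line(s) (total 0); column heights now [0 0 3 3 4 0 0], max=4
Drop 3: S rot1 at col 5 lands with bottom-row=0; cleared 0 line(s) (total 0); column heights now [0 0 3 3 4 3 2], max=4
Drop 4: Z rot2 at col 4 lands with bottom-row=3; cleared 0 line(s) (total 0); column heights now [0 0 3 3 5 5 4], max=5
Drop 5: T rot0 at col 3 lands with bottom-row=5; cleared 0 line(s) (total 0); column heights now [0 0 3 6 7 6 4], max=7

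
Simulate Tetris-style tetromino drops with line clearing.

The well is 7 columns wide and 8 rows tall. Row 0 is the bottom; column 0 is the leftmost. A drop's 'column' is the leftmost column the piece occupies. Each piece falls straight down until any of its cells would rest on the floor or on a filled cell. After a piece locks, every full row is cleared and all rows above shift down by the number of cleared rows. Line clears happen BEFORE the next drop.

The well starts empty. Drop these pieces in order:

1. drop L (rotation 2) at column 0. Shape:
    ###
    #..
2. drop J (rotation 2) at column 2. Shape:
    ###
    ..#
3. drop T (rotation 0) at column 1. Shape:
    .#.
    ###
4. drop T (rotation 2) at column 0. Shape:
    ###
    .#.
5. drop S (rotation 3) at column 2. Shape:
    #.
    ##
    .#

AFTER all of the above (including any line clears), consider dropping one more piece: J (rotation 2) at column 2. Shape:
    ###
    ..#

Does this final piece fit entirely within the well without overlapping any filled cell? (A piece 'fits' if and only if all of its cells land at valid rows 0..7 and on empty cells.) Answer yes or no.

Drop 1: L rot2 at col 0 lands with bottom-row=0; cleared 0 line(s) (total 0); column heights now [2 2 2 0 0 0 0], max=2
Drop 2: J rot2 at col 2 lands with bottom-row=1; cleared 0 line(s) (total 0); column heights now [2 2 3 3 3 0 0], max=3
Drop 3: T rot0 at col 1 lands with bottom-row=3; cleared 0 line(s) (total 0); column heights now [2 4 5 4 3 0 0], max=5
Drop 4: T rot2 at col 0 lands with bottom-row=4; cleared 0 line(s) (total 0); column heights now [6 6 6 4 3 0 0], max=6
Drop 5: S rot3 at col 2 lands with bottom-row=5; cleared 0 line(s) (total 0); column heights now [6 6 8 7 3 0 0], max=8
Test piece J rot2 at col 2 (width 3): heights before test = [6 6 8 7 3 0 0]; fits = False

Answer: no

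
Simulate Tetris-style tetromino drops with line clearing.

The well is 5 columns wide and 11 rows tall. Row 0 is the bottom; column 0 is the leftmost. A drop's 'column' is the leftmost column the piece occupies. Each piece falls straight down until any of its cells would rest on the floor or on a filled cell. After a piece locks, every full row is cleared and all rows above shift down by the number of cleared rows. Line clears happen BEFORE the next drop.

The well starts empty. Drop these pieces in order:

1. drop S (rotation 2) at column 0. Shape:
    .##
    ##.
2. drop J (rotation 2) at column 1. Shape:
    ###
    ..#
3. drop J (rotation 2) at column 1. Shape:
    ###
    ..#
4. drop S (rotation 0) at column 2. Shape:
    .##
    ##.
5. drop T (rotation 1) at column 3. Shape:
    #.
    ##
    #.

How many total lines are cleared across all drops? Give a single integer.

Answer: 0

Derivation:
Drop 1: S rot2 at col 0 lands with bottom-row=0; cleared 0 line(s) (total 0); column heights now [1 2 2 0 0], max=2
Drop 2: J rot2 at col 1 lands with bottom-row=1; cleared 0 line(s) (total 0); column heights now [1 3 3 3 0], max=3
Drop 3: J rot2 at col 1 lands with bottom-row=3; cleared 0 line(s) (total 0); column heights now [1 5 5 5 0], max=5
Drop 4: S rot0 at col 2 lands with bottom-row=5; cleared 0 line(s) (total 0); column heights now [1 5 6 7 7], max=7
Drop 5: T rot1 at col 3 lands with bottom-row=7; cleared 0 line(s) (total 0); column heights now [1 5 6 10 9], max=10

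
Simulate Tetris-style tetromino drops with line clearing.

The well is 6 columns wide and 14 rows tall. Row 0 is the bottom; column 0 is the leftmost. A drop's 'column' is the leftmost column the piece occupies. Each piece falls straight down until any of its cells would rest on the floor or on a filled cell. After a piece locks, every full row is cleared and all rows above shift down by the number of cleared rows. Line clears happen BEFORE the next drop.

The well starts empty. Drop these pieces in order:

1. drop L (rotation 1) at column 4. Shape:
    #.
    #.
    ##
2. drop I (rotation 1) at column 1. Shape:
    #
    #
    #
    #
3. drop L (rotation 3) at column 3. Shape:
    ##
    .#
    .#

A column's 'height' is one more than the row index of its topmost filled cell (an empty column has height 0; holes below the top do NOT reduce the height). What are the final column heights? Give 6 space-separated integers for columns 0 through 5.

Drop 1: L rot1 at col 4 lands with bottom-row=0; cleared 0 line(s) (total 0); column heights now [0 0 0 0 3 1], max=3
Drop 2: I rot1 at col 1 lands with bottom-row=0; cleared 0 line(s) (total 0); column heights now [0 4 0 0 3 1], max=4
Drop 3: L rot3 at col 3 lands with bottom-row=3; cleared 0 line(s) (total 0); column heights now [0 4 0 6 6 1], max=6

Answer: 0 4 0 6 6 1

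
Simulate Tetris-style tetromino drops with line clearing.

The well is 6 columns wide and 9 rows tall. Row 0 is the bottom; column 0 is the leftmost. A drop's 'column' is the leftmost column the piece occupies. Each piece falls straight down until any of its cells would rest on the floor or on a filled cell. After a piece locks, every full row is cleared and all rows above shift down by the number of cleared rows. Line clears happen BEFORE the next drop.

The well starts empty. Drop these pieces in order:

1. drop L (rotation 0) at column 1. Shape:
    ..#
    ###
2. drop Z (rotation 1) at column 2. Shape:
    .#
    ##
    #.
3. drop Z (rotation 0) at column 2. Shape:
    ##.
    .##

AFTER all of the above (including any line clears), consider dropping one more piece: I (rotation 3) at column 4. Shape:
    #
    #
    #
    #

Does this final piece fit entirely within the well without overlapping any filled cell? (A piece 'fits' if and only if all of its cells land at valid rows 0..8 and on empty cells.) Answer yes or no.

Answer: yes

Derivation:
Drop 1: L rot0 at col 1 lands with bottom-row=0; cleared 0 line(s) (total 0); column heights now [0 1 1 2 0 0], max=2
Drop 2: Z rot1 at col 2 lands with bottom-row=1; cleared 0 line(s) (total 0); column heights now [0 1 3 4 0 0], max=4
Drop 3: Z rot0 at col 2 lands with bottom-row=4; cleared 0 line(s) (total 0); column heights now [0 1 6 6 5 0], max=6
Test piece I rot3 at col 4 (width 1): heights before test = [0 1 6 6 5 0]; fits = True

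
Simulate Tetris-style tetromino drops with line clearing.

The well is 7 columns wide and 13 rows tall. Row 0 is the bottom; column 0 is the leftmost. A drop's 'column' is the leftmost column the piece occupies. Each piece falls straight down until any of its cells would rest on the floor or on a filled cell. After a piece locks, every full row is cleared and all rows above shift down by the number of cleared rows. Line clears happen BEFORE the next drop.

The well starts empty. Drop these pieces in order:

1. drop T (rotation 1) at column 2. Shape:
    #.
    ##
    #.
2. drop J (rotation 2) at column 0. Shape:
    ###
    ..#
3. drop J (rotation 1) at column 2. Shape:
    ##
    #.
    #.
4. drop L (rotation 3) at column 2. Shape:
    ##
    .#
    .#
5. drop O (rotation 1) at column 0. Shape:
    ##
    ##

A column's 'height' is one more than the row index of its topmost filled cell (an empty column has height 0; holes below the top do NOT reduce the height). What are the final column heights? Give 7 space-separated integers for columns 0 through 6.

Answer: 7 7 11 11 0 0 0

Derivation:
Drop 1: T rot1 at col 2 lands with bottom-row=0; cleared 0 line(s) (total 0); column heights now [0 0 3 2 0 0 0], max=3
Drop 2: J rot2 at col 0 lands with bottom-row=3; cleared 0 line(s) (total 0); column heights now [5 5 5 2 0 0 0], max=5
Drop 3: J rot1 at col 2 lands with bottom-row=5; cleared 0 line(s) (total 0); column heights now [5 5 8 8 0 0 0], max=8
Drop 4: L rot3 at col 2 lands with bottom-row=8; cleared 0 line(s) (total 0); column heights now [5 5 11 11 0 0 0], max=11
Drop 5: O rot1 at col 0 lands with bottom-row=5; cleared 0 line(s) (total 0); column heights now [7 7 11 11 0 0 0], max=11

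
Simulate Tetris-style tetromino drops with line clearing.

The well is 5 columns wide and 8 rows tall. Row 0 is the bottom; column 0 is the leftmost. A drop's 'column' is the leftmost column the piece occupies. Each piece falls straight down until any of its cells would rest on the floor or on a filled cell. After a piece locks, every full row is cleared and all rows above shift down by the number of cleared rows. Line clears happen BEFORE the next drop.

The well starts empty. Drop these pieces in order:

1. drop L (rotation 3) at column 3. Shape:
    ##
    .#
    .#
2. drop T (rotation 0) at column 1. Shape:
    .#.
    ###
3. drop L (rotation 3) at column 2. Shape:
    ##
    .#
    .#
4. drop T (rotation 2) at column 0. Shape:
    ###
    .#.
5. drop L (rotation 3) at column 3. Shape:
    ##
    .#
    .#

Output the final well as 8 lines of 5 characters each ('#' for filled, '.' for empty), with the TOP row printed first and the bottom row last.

Answer: .....
.####
...##
..##.
.###.
...##
....#
....#

Derivation:
Drop 1: L rot3 at col 3 lands with bottom-row=0; cleared 0 line(s) (total 0); column heights now [0 0 0 3 3], max=3
Drop 2: T rot0 at col 1 lands with bottom-row=3; cleared 0 line(s) (total 0); column heights now [0 4 5 4 3], max=5
Drop 3: L rot3 at col 2 lands with bottom-row=4; cleared 0 line(s) (total 0); column heights now [0 4 7 7 3], max=7
Drop 4: T rot2 at col 0 lands with bottom-row=6; cleared 0 line(s) (total 0); column heights now [8 8 8 7 3], max=8
Drop 5: L rot3 at col 3 lands with bottom-row=5; cleared 1 line(s) (total 1); column heights now [0 7 7 7 7], max=7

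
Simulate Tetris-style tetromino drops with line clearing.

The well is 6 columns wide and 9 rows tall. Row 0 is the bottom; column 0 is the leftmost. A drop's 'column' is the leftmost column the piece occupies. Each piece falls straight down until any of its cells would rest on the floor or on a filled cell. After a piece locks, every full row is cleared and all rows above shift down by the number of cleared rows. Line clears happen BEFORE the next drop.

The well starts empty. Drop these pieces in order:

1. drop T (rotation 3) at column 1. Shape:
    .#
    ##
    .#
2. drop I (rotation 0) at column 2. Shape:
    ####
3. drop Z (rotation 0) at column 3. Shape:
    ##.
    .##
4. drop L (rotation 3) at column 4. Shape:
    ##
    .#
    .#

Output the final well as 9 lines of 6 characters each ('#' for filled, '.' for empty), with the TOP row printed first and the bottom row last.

Drop 1: T rot3 at col 1 lands with bottom-row=0; cleared 0 line(s) (total 0); column heights now [0 2 3 0 0 0], max=3
Drop 2: I rot0 at col 2 lands with bottom-row=3; cleared 0 line(s) (total 0); column heights now [0 2 4 4 4 4], max=4
Drop 3: Z rot0 at col 3 lands with bottom-row=4; cleared 0 line(s) (total 0); column heights now [0 2 4 6 6 5], max=6
Drop 4: L rot3 at col 4 lands with bottom-row=5; cleared 0 line(s) (total 0); column heights now [0 2 4 6 8 8], max=8

Answer: ......
....##
.....#
...###
....##
..####
..#...
.##...
..#...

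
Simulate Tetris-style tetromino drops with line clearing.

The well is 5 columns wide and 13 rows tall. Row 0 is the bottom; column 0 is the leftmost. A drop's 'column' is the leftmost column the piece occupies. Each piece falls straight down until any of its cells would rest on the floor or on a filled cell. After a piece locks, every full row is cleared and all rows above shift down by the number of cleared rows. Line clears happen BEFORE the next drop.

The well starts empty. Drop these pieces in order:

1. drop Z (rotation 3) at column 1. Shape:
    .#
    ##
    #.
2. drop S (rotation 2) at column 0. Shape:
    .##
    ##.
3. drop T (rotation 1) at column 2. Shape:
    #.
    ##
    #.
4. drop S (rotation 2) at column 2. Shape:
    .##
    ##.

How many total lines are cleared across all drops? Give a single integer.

Drop 1: Z rot3 at col 1 lands with bottom-row=0; cleared 0 line(s) (total 0); column heights now [0 2 3 0 0], max=3
Drop 2: S rot2 at col 0 lands with bottom-row=2; cleared 0 line(s) (total 0); column heights now [3 4 4 0 0], max=4
Drop 3: T rot1 at col 2 lands with bottom-row=4; cleared 0 line(s) (total 0); column heights now [3 4 7 6 0], max=7
Drop 4: S rot2 at col 2 lands with bottom-row=7; cleared 0 line(s) (total 0); column heights now [3 4 8 9 9], max=9

Answer: 0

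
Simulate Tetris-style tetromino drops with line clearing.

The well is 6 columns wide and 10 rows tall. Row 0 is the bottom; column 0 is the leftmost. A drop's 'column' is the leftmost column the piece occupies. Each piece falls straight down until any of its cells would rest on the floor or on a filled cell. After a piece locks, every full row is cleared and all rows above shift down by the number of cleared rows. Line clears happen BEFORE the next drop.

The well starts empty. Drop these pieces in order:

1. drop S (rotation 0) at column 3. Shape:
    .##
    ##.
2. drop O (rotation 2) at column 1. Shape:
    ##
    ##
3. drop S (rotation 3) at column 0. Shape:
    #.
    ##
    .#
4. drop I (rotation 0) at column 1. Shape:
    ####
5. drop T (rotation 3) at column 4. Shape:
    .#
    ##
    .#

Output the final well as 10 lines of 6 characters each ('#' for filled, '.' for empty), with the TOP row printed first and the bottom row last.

Drop 1: S rot0 at col 3 lands with bottom-row=0; cleared 0 line(s) (total 0); column heights now [0 0 0 1 2 2], max=2
Drop 2: O rot2 at col 1 lands with bottom-row=0; cleared 0 line(s) (total 0); column heights now [0 2 2 1 2 2], max=2
Drop 3: S rot3 at col 0 lands with bottom-row=2; cleared 0 line(s) (total 0); column heights now [5 4 2 1 2 2], max=5
Drop 4: I rot0 at col 1 lands with bottom-row=4; cleared 0 line(s) (total 0); column heights now [5 5 5 5 5 2], max=5
Drop 5: T rot3 at col 4 lands with bottom-row=4; cleared 1 line(s) (total 1); column heights now [4 4 2 1 5 6], max=6

Answer: ......
......
......
......
.....#
....##
##....
.#....
.##.##
.####.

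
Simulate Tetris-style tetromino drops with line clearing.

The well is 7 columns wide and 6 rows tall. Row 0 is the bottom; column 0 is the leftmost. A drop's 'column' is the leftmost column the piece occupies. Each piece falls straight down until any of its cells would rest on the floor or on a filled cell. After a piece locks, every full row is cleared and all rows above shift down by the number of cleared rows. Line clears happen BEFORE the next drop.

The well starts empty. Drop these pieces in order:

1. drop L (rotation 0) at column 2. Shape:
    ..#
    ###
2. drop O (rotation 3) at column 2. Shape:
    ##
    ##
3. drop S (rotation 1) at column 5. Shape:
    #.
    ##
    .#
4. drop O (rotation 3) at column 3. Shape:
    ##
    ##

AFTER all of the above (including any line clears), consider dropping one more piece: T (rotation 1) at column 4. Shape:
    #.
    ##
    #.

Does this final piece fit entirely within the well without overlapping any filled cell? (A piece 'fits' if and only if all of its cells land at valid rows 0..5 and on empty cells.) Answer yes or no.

Answer: no

Derivation:
Drop 1: L rot0 at col 2 lands with bottom-row=0; cleared 0 line(s) (total 0); column heights now [0 0 1 1 2 0 0], max=2
Drop 2: O rot3 at col 2 lands with bottom-row=1; cleared 0 line(s) (total 0); column heights now [0 0 3 3 2 0 0], max=3
Drop 3: S rot1 at col 5 lands with bottom-row=0; cleared 0 line(s) (total 0); column heights now [0 0 3 3 2 3 2], max=3
Drop 4: O rot3 at col 3 lands with bottom-row=3; cleared 0 line(s) (total 0); column heights now [0 0 3 5 5 3 2], max=5
Test piece T rot1 at col 4 (width 2): heights before test = [0 0 3 5 5 3 2]; fits = False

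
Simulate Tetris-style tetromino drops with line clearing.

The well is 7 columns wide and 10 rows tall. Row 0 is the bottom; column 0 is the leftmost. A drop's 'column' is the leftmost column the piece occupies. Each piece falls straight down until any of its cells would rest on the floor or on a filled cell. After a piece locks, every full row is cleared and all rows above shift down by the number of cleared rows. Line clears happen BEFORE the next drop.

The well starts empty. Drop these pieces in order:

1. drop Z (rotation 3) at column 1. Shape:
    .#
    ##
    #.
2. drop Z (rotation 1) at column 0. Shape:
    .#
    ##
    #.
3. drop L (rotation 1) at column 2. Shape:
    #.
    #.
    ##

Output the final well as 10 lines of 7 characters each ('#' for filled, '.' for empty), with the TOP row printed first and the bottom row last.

Answer: .......
.......
.......
.......
..#....
..#....
.###...
###....
###....
.#.....

Derivation:
Drop 1: Z rot3 at col 1 lands with bottom-row=0; cleared 0 line(s) (total 0); column heights now [0 2 3 0 0 0 0], max=3
Drop 2: Z rot1 at col 0 lands with bottom-row=1; cleared 0 line(s) (total 0); column heights now [3 4 3 0 0 0 0], max=4
Drop 3: L rot1 at col 2 lands with bottom-row=3; cleared 0 line(s) (total 0); column heights now [3 4 6 4 0 0 0], max=6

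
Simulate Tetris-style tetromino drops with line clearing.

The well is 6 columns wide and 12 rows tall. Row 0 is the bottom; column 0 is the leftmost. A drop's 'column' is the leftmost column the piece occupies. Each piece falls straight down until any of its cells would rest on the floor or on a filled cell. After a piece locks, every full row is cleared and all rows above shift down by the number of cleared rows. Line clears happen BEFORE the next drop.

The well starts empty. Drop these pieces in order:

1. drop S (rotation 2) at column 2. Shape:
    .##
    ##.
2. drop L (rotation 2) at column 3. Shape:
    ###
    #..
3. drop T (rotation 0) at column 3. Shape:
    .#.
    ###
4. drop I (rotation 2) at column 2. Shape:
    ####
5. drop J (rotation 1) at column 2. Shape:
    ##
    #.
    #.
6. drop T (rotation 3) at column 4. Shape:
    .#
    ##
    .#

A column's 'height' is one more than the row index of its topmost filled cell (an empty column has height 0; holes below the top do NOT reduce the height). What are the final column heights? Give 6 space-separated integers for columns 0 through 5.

Answer: 0 0 10 10 9 10

Derivation:
Drop 1: S rot2 at col 2 lands with bottom-row=0; cleared 0 line(s) (total 0); column heights now [0 0 1 2 2 0], max=2
Drop 2: L rot2 at col 3 lands with bottom-row=2; cleared 0 line(s) (total 0); column heights now [0 0 1 4 4 4], max=4
Drop 3: T rot0 at col 3 lands with bottom-row=4; cleared 0 line(s) (total 0); column heights now [0 0 1 5 6 5], max=6
Drop 4: I rot2 at col 2 lands with bottom-row=6; cleared 0 line(s) (total 0); column heights now [0 0 7 7 7 7], max=7
Drop 5: J rot1 at col 2 lands with bottom-row=7; cleared 0 line(s) (total 0); column heights now [0 0 10 10 7 7], max=10
Drop 6: T rot3 at col 4 lands with bottom-row=7; cleared 0 line(s) (total 0); column heights now [0 0 10 10 9 10], max=10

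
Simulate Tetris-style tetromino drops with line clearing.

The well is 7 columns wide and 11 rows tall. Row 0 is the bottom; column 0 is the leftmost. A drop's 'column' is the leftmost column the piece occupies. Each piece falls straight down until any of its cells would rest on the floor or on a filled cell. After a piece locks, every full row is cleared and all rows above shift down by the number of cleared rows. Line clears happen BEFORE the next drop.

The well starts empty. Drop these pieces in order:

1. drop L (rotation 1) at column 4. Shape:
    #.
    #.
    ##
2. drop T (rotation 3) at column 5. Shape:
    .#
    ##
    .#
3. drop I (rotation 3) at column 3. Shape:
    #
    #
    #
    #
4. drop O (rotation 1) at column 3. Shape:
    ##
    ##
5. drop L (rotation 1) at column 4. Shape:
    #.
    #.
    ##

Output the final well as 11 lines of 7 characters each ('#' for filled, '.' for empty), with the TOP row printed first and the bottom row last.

Drop 1: L rot1 at col 4 lands with bottom-row=0; cleared 0 line(s) (total 0); column heights now [0 0 0 0 3 1 0], max=3
Drop 2: T rot3 at col 5 lands with bottom-row=0; cleared 0 line(s) (total 0); column heights now [0 0 0 0 3 2 3], max=3
Drop 3: I rot3 at col 3 lands with bottom-row=0; cleared 0 line(s) (total 0); column heights now [0 0 0 4 3 2 3], max=4
Drop 4: O rot1 at col 3 lands with bottom-row=4; cleared 0 line(s) (total 0); column heights now [0 0 0 6 6 2 3], max=6
Drop 5: L rot1 at col 4 lands with bottom-row=6; cleared 0 line(s) (total 0); column heights now [0 0 0 6 9 7 3], max=9

Answer: .......
.......
....#..
....#..
....##.
...##..
...##..
...#...
...##.#
...####
...####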